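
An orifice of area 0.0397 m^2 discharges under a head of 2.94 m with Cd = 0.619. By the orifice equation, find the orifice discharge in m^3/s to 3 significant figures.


Approach: apply the orifice equation, Q = Cd*A*sqrt(2*g*h).
Q = 0.619 * 0.0397 * sqrt(2*9.81*2.94) = 0.187 m^3/s
Therefore the orifice discharge = 0.187 m^3/s.


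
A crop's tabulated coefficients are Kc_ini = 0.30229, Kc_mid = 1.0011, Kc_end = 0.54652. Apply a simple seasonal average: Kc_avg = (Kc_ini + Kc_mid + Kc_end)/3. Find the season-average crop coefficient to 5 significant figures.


Kc_avg = (0.30229 + 1.0011 + 0.54652)/3 = 0.61664
Therefore the season-average crop coefficient = 0.61664.


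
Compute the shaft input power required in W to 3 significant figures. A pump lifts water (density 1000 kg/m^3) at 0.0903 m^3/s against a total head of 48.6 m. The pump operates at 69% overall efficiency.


Approach: apply hydraulic power then efficiency conversion, P = rho*g*Q*H; P_in = P/eta.
Step 1 — hydraulic power (P = rho*g*Q*H):
  P = 1000 * 9.81 * 0.0903 * 48.6 = 43052 W
Step 2 — input power: P_in = P/eta = 43052 / 0.69 = 62400 W
Therefore the shaft input power required = 62400 W.


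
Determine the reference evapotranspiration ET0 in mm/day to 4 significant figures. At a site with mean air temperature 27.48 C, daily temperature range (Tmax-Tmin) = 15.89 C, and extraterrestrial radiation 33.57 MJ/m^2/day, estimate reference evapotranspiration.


Approach: apply the Hargreaves-Samani method, ET0 = 0.0023*(Tmean+17.8)*sqrt(Tmax-Tmin)*0.408*Ra.
ET0 = 0.0023*(27.48+17.8)*sqrt(15.89)*0.408*33.57 = 5.686 mm/day
Therefore the reference evapotranspiration ET0 = 5.686 mm/day.


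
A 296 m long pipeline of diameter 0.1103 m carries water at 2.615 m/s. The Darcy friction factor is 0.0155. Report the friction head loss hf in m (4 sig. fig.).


Approach: apply the Darcy-Weisbach equation, hf = f*(L/D)*(v^2/(2g)).
hf = 0.0155 * (296/0.1103) * (2.615^2 / (2*9.81))
hf = 14.50 m
Therefore the friction head loss hf = 14.50 m.


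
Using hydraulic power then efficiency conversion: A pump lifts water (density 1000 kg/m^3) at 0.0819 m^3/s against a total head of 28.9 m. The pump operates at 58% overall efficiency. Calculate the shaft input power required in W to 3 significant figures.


Approach: apply hydraulic power then efficiency conversion, P = rho*g*Q*H; P_in = P/eta.
Step 1 — hydraulic power (P = rho*g*Q*H):
  P = 1000 * 9.81 * 0.0819 * 28.9 = 23219 W
Step 2 — input power: P_in = P/eta = 23219 / 0.58 = 40000 W
Therefore the shaft input power required = 40000 W.


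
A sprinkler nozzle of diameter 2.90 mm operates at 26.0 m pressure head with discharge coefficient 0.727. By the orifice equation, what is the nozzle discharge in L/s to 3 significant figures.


Approach: apply the orifice equation, Q = Cd*A*sqrt(2*g*h), A = pi*(d/2)^2.
A = pi*(2.90e-3/2)^2 = 6.6052e-06 m^2
Q = 0.727 * 6.6052e-06 * sqrt(2*9.81*26.0) * 1000 = 0.108 L/s
Therefore the nozzle discharge = 0.108 L/s.


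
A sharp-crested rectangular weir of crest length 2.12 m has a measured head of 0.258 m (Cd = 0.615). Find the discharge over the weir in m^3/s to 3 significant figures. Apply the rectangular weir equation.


Approach: apply the rectangular weir equation, Q = (2/3)*Cd*L*sqrt(2g)*H^1.5.
Q = (2/3)*0.615*2.12*sqrt(2*9.81)*0.258^1.5 = 0.505 m^3/s
Therefore the discharge over the weir = 0.505 m^3/s.


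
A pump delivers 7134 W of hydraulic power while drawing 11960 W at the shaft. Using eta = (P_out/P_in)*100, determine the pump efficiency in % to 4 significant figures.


eta = (7134 / 11960) * 100 = 59.65 %
Therefore the pump efficiency = 59.65 %.


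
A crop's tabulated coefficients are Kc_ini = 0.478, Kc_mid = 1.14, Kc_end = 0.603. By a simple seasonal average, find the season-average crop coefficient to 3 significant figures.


Approach: apply a simple seasonal average, Kc_avg = (Kc_ini + Kc_mid + Kc_end)/3.
Kc_avg = (0.478 + 1.14 + 0.603)/3 = 0.740
Therefore the season-average crop coefficient = 0.740.


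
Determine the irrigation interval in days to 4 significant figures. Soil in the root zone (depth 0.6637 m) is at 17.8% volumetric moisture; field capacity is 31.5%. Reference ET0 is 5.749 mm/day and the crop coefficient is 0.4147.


Approach: apply soil-water budget scheduling, SMD = (FC-theta)/100*depth*1000; ETc = ET0*Kc; interval = SMD/ETc.
Step 1 — soil moisture deficit:
  SMD = (31.5 - 17.8)/100 * 0.6637 * 1000 = 90.9269 mm
Step 2 — daily crop ET (ETc = ET0*Kc):
  ETc = 5.749 * 0.4147 = 2.38411 mm/day
Step 3 — irrigation interval (SMD/ETc):
  interval = 90.9269 / 2.38411 = 38.14 days
Therefore the irrigation interval = 38.14 days.


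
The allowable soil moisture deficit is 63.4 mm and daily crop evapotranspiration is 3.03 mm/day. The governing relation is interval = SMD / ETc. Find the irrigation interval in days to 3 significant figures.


interval = 63.4 / 3.03 = 20.9 days
Therefore the irrigation interval = 20.9 days.


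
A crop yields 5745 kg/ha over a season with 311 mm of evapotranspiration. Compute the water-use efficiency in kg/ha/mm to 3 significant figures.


Approach: apply the water-use efficiency ratio, WUE = yield/ET.
WUE = 5745 / 311 = 18.5 kg/ha/mm
Therefore the water-use efficiency = 18.5 kg/ha/mm.


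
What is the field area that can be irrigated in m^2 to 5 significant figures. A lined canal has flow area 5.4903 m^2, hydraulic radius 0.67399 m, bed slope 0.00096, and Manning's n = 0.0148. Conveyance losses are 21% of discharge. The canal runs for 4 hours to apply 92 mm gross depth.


Approach: apply Manning's equation with a conveyance and depth budget, Q = (1/n)*A*R^(2/3)*S^(1/2); Q_field = Q*(1-loss); Area = Q_field*t/(d/1000).
Step 1 — canal discharge (Manning's equation):
  Q = (1/0.0148) * 5.4903 * 0.67399^(2/3) * 0.00096^(1/2) = 8.835659 m^3/s
Step 2 — delivered flow: Q_field = 8.835659*(1 - 21/100) = 6.980171 m^3/s
Step 3 — volume delivered: V = 6.980171 * 4*3600 = 100514.5 m^3
Step 4 — area served: A = V / (depth/1000) = 100514.5 / 0.092 = 1092500 m^2
Therefore the field area that can be irrigated = 1092500 m^2.


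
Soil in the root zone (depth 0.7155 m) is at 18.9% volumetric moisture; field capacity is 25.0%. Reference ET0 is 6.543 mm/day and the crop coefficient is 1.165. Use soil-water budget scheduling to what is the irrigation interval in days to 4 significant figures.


Approach: apply soil-water budget scheduling, SMD = (FC-theta)/100*depth*1000; ETc = ET0*Kc; interval = SMD/ETc.
Step 1 — soil moisture deficit:
  SMD = (25.0 - 18.9)/100 * 0.7155 * 1000 = 43.6455 mm
Step 2 — daily crop ET (ETc = ET0*Kc):
  ETc = 6.543 * 1.165 = 7.62260 mm/day
Step 3 — irrigation interval (SMD/ETc):
  interval = 43.6455 / 7.62260 = 5.726 days
Therefore the irrigation interval = 5.726 days.


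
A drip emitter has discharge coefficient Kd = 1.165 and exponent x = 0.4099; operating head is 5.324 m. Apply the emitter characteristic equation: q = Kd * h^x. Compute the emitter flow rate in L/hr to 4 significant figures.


q = 1.165 * 5.324^0.4099 = 2.312 L/hr
Therefore the emitter flow rate = 2.312 L/hr.


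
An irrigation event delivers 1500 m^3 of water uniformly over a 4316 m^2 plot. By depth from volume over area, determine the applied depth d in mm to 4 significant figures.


Approach: apply depth from volume over area, d = (V/A)*1000.
d = (1500 / 4316) * 1000 = 347.5 mm
Therefore the applied depth d = 347.5 mm.


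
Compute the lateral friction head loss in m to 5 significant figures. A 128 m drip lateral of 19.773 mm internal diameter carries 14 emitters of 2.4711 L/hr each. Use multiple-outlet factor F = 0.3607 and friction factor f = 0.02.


Approach: apply Darcy-Weisbach with the multiple-outlet F-factor, Q = n*q/(3600*1000) m^3/s; v = Q/A; hf = F*f*(L/D)*(v^2/(2g)).
Q = 14*2.4711/(3600*1000) = 9.609833e-06 m^3/s
A = pi*(19.773e-3/2)^2 = 3.070683e-04 m^2, so v = Q/A = 0.03129542 m/s
hf = 0.3607*0.02*(128/0.019773)*(0.03129542^2/(2*9.81)) = 0.0023312 m
Therefore the lateral friction head loss = 0.0023312 m.


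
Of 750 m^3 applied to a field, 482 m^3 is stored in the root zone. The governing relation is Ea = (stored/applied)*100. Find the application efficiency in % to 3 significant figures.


Ea = (482/750)*100 = 64.3 %
Therefore the application efficiency = 64.3 %.


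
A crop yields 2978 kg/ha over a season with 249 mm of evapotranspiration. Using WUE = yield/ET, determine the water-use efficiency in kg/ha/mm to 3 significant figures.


WUE = 2978 / 249 = 12.0 kg/ha/mm
Therefore the water-use efficiency = 12.0 kg/ha/mm.


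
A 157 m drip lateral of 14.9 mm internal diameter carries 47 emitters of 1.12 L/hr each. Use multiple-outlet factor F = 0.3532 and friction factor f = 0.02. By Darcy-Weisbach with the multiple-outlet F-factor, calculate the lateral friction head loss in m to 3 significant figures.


Approach: apply Darcy-Weisbach with the multiple-outlet F-factor, Q = n*q/(3600*1000) m^3/s; v = Q/A; hf = F*f*(L/D)*(v^2/(2g)).
Q = 47*1.12/(3600*1000) = 1.4622e-05 m^3/s
A = pi*(14.9e-3/2)^2 = 1.7437e-04 m^2, so v = Q/A = 0.083859 m/s
hf = 0.3532*0.02*(157/0.0149)*(0.083859^2/(2*9.81)) = 0.0267 m
Therefore the lateral friction head loss = 0.0267 m.


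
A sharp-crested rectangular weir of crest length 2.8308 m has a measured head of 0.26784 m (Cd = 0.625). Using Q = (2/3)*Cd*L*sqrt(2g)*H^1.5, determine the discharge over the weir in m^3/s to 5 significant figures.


Q = (2/3)*0.625*2.8308*sqrt(2*9.81)*0.26784^1.5 = 0.72420 m^3/s
Therefore the discharge over the weir = 0.72420 m^3/s.


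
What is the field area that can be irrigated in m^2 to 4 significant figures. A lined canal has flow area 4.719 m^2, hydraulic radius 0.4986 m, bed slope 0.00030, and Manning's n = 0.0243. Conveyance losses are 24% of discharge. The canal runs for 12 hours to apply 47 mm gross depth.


Approach: apply Manning's equation with a conveyance and depth budget, Q = (1/n)*A*R^(2/3)*S^(1/2); Q_field = Q*(1-loss); Area = Q_field*t/(d/1000).
Step 1 — canal discharge (Manning's equation):
  Q = (1/0.0243) * 4.719 * 0.4986^(2/3) * 0.00030^(1/2) = 2.11498 m^3/s
Step 2 — delivered flow: Q_field = 2.11498*(1 - 24/100) = 1.60738 m^3/s
Step 3 — volume delivered: V = 1.60738 * 12*3600 = 69439.0 m^3
Step 4 — area served: A = V / (depth/1000) = 69439.0 / 0.047 = 1477000 m^2
Therefore the field area that can be irrigated = 1477000 m^2.


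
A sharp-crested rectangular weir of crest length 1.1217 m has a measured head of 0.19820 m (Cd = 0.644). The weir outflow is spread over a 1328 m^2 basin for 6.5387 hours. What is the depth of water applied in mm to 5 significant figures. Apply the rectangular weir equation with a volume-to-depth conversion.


Approach: apply the rectangular weir equation with a volume-to-depth conversion, Q = (2/3)*Cd*L*sqrt(2g)*H^1.5; d = Q*t/A * 1000.
Step 1 — weir discharge:
  Q = (2/3)*0.644*1.1217*sqrt(2*9.81)*0.19820^1.5 = 0.1882246 m^3/s
Step 2 — volume: V = 0.1882246 * 6.5387*3600 = 4430.678 m^3
Step 3 — depth: d = V/A * 1000 = 4430.678/1328 * 1000 = 3336.4 mm
Therefore the depth of water applied = 3336.4 mm.


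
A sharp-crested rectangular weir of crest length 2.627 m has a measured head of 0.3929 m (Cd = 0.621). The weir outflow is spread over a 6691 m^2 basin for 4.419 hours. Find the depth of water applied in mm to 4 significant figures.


Approach: apply the rectangular weir equation with a volume-to-depth conversion, Q = (2/3)*Cd*L*sqrt(2g)*H^1.5; d = Q*t/A * 1000.
Step 1 — weir discharge:
  Q = (2/3)*0.621*2.627*sqrt(2*9.81)*0.3929^1.5 = 1.18640 m^3/s
Step 2 — volume: V = 1.18640 * 4.419*3600 = 18873.8 m^3
Step 3 — depth: d = V/A * 1000 = 18873.8/6691 * 1000 = 2821 mm
Therefore the depth of water applied = 2821 mm.


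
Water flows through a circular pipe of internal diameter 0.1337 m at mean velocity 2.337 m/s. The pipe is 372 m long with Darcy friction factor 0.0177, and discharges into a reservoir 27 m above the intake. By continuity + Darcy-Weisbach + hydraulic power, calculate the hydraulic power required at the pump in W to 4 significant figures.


Approach: apply continuity + Darcy-Weisbach + hydraulic power, Q = A*v; hf = f*(L/D)*(v^2/(2g)); H = static + hf; P = rho*g*Q*H.
Step 1 — flow rate (continuity, Q = A*v):
  A = pi*(0.1337/2)^2 = 0.0140395 m^2
  Q = 0.0140395 * 2.337 = 0.0328104 m^3/s
Step 2 — friction head loss (Darcy-Weisbach):
  hf = 0.0177 * (372/0.1337) * (2.337^2 / (2*9.81))
  hf = 13.7089 m
Step 3 — total head: H = 27 + 13.7089 = 40.7089 m
Step 4 — hydraulic power (P = rho*g*Q*H):
  P = 1000 * 9.81 * 0.0328104 * 40.7089 = 13100 W
Therefore the hydraulic power required at the pump = 13100 W.


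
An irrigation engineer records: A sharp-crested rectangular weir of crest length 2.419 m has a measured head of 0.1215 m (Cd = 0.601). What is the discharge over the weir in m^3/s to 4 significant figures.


Approach: apply the rectangular weir equation, Q = (2/3)*Cd*L*sqrt(2g)*H^1.5.
Q = (2/3)*0.601*2.419*sqrt(2*9.81)*0.1215^1.5 = 0.1818 m^3/s
Therefore the discharge over the weir = 0.1818 m^3/s.


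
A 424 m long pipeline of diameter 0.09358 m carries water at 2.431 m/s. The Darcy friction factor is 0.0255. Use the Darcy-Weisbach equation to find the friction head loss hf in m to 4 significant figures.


Approach: apply the Darcy-Weisbach equation, hf = f*(L/D)*(v^2/(2g)).
hf = 0.0255 * (424/0.09358) * (2.431^2 / (2*9.81))
hf = 34.80 m
Therefore the friction head loss hf = 34.80 m.


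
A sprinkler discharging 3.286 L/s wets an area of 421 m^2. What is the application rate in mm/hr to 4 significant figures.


Approach: apply the application rate relation, rate = (Q/A)*3600.
rate = (3.286 / 421) * 3600 = 28.10 mm/hr
Therefore the application rate = 28.10 mm/hr.


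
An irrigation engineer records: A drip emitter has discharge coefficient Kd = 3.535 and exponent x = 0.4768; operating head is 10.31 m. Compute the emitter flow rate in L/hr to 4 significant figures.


Approach: apply the emitter characteristic equation, q = Kd * h^x.
q = 3.535 * 10.31^0.4768 = 10.75 L/hr
Therefore the emitter flow rate = 10.75 L/hr.


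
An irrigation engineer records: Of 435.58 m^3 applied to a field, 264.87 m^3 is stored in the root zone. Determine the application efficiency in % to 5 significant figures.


Approach: apply the application efficiency ratio, Ea = (stored/applied)*100.
Ea = (264.87/435.58)*100 = 60.809 %
Therefore the application efficiency = 60.809 %.


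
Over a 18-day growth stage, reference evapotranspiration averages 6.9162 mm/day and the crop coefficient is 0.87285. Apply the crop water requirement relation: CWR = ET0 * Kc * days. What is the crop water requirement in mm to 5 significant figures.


CWR = 6.9162 * 0.87285 * 18 = 108.66 mm
Therefore the crop water requirement = 108.66 mm.


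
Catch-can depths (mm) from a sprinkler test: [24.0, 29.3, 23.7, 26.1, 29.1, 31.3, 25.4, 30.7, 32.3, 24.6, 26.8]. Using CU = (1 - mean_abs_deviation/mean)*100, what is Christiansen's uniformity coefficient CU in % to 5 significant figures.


mean = 27.57273 mm
mean |d_i - mean| = 2.697521 mm
CU = (1 - 2.697521/27.57273)*100 = 90.217 %
Therefore Christiansen's uniformity coefficient CU = 90.217 %.


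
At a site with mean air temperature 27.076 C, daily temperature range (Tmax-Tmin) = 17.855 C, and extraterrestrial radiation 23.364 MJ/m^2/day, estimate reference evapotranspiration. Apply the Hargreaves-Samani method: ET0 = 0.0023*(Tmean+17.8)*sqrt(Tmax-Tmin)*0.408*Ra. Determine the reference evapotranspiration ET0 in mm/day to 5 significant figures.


ET0 = 0.0023*(27.076+17.8)*sqrt(17.855)*0.408*23.364 = 4.1575 mm/day
Therefore the reference evapotranspiration ET0 = 4.1575 mm/day.


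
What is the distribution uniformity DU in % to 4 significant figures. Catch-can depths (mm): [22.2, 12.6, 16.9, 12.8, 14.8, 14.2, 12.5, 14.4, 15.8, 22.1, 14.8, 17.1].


Approach: apply the low-quarter distribution uniformity, DU = (mean of lowest quarter of readings / overall mean)*100.
sorted lowest 3 of 12: [12.5, 12.6, 12.8] -> mean = 12.6333 mm
overall mean = 15.8500 mm
DU = (12.6333/15.8500)*100 = 79.71 %
Therefore the distribution uniformity DU = 79.71 %.


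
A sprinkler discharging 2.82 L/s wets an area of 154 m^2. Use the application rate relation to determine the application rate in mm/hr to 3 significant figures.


Approach: apply the application rate relation, rate = (Q/A)*3600.
rate = (2.82 / 154) * 3600 = 65.9 mm/hr
Therefore the application rate = 65.9 mm/hr.


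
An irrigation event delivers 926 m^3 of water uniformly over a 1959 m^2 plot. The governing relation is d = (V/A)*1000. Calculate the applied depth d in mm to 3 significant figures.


d = (926 / 1959) * 1000 = 473 mm
Therefore the applied depth d = 473 mm.


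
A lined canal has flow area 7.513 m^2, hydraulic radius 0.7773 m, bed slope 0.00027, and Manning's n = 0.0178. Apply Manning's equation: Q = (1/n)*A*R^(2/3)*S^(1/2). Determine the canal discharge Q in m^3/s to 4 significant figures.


Q = (1/0.0178) * 7.513 * 0.7773^(2/3) * 0.00027^(1/2) = 5.863 m^3/s
Therefore the canal discharge Q = 5.863 m^3/s.


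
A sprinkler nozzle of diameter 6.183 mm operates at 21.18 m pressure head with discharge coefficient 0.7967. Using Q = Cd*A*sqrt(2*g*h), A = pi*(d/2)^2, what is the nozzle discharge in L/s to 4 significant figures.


A = pi*(6.183e-3/2)^2 = 3.00254e-05 m^2
Q = 0.7967 * 3.00254e-05 * sqrt(2*9.81*21.18) * 1000 = 0.4876 L/s
Therefore the nozzle discharge = 0.4876 L/s.


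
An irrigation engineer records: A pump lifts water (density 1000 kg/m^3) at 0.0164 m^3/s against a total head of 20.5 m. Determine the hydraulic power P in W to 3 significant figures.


Approach: apply the hydraulic power relation, P = rho*g*Q*H.
P = 1000 * 9.81 * 0.0164 * 20.5 = 3300 W
Therefore the hydraulic power P = 3300 W.


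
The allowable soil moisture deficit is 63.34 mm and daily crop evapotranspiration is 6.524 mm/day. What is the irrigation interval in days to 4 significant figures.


Approach: apply the irrigation interval relation, interval = SMD / ETc.
interval = 63.34 / 6.524 = 9.709 days
Therefore the irrigation interval = 9.709 days.


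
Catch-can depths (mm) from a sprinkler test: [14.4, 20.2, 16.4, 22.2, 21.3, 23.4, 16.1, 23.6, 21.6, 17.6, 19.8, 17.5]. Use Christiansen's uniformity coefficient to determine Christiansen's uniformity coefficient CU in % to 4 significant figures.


Approach: apply Christiansen's uniformity coefficient, CU = (1 - mean_abs_deviation/mean)*100.
mean = 19.5083 mm
mean |d_i - mean| = 2.59028 mm
CU = (1 - 2.59028/19.5083)*100 = 86.72 %
Therefore Christiansen's uniformity coefficient CU = 86.72 %.


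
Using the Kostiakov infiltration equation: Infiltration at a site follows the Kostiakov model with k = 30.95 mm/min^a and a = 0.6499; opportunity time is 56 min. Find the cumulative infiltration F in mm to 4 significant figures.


Approach: apply the Kostiakov infiltration equation, F = k*t^a.
F = 30.95 * 56^0.6499 = 423.5 mm
Therefore the cumulative infiltration F = 423.5 mm.


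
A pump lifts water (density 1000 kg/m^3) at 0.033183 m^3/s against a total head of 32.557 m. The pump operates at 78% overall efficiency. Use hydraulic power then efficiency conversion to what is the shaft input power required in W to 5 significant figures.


Approach: apply hydraulic power then efficiency conversion, P = rho*g*Q*H; P_in = P/eta.
Step 1 — hydraulic power (P = rho*g*Q*H):
  P = 1000 * 9.81 * 0.033183 * 32.557 = 10598.12 W
Step 2 — input power: P_in = P/eta = 10598.12 / 0.78 = 13587 W
Therefore the shaft input power required = 13587 W.


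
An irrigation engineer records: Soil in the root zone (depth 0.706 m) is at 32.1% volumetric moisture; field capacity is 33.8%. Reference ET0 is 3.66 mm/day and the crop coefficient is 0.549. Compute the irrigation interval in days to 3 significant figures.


Approach: apply soil-water budget scheduling, SMD = (FC-theta)/100*depth*1000; ETc = ET0*Kc; interval = SMD/ETc.
Step 1 — soil moisture deficit:
  SMD = (33.8 - 32.1)/100 * 0.706 * 1000 = 12.002 mm
Step 2 — daily crop ET (ETc = ET0*Kc):
  ETc = 3.66 * 0.549 = 2.0093 mm/day
Step 3 — irrigation interval (SMD/ETc):
  interval = 12.002 / 2.0093 = 5.97 days
Therefore the irrigation interval = 5.97 days.


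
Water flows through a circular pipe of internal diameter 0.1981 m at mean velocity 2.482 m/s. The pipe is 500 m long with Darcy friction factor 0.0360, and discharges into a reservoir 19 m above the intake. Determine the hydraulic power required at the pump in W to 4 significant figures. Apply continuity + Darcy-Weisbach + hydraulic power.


Approach: apply continuity + Darcy-Weisbach + hydraulic power, Q = A*v; hf = f*(L/D)*(v^2/(2g)); H = static + hf; P = rho*g*Q*H.
Step 1 — flow rate (continuity, Q = A*v):
  A = pi*(0.1981/2)^2 = 0.0308219 m^2
  Q = 0.0308219 * 2.482 = 0.0764999 m^3/s
Step 2 — friction head loss (Darcy-Weisbach):
  hf = 0.0360 * (500/0.1981) * (2.482^2 / (2*9.81))
  hf = 28.5294 m
Step 3 — total head: H = 19 + 28.5294 = 47.5294 m
Step 4 — hydraulic power (P = rho*g*Q*H):
  P = 1000 * 9.81 * 0.0764999 * 47.5294 = 35670 W
Therefore the hydraulic power required at the pump = 35670 W.


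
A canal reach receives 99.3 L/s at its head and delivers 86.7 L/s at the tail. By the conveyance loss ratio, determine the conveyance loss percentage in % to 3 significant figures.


Approach: apply the conveyance loss ratio, loss% = ((Q_head - Q_tail)/Q_head)*100.
loss = ((99.3 - 86.7)/99.3)*100 = 12.7 %
Therefore the conveyance loss percentage = 12.7 %.


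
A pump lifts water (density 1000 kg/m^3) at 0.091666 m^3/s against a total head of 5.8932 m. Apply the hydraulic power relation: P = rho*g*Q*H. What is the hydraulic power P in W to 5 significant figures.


P = 1000 * 9.81 * 0.091666 * 5.8932 = 5299.4 W
Therefore the hydraulic power P = 5299.4 W.


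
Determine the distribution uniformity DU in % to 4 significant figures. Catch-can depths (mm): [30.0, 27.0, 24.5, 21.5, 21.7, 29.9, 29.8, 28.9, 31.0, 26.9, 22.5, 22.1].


Approach: apply the low-quarter distribution uniformity, DU = (mean of lowest quarter of readings / overall mean)*100.
sorted lowest 3 of 12: [21.5, 21.7, 22.1] -> mean = 21.7667 mm
overall mean = 26.3167 mm
DU = (21.7667/26.3167)*100 = 82.71 %
Therefore the distribution uniformity DU = 82.71 %.


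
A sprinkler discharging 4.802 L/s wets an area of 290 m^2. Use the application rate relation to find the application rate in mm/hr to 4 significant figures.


Approach: apply the application rate relation, rate = (Q/A)*3600.
rate = (4.802 / 290) * 3600 = 59.61 mm/hr
Therefore the application rate = 59.61 mm/hr.


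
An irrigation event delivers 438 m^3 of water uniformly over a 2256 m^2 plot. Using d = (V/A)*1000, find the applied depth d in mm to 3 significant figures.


d = (438 / 2256) * 1000 = 194 mm
Therefore the applied depth d = 194 mm.


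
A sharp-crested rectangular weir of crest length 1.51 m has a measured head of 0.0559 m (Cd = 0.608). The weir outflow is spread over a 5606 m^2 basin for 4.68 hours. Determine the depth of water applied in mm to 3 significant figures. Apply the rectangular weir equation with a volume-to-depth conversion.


Approach: apply the rectangular weir equation with a volume-to-depth conversion, Q = (2/3)*Cd*L*sqrt(2g)*H^1.5; d = Q*t/A * 1000.
Step 1 — weir discharge:
  Q = (2/3)*0.608*1.51*sqrt(2*9.81)*0.0559^1.5 = 0.035831 m^3/s
Step 2 — volume: V = 0.035831 * 4.68*3600 = 603.68 m^3
Step 3 — depth: d = V/A * 1000 = 603.68/5606 * 1000 = 108 mm
Therefore the depth of water applied = 108 mm.


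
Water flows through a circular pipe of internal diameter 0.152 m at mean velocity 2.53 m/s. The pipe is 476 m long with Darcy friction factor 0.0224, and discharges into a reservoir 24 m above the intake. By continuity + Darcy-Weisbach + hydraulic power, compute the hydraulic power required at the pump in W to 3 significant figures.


Approach: apply continuity + Darcy-Weisbach + hydraulic power, Q = A*v; hf = f*(L/D)*(v^2/(2g)); H = static + hf; P = rho*g*Q*H.
Step 1 — flow rate (continuity, Q = A*v):
  A = pi*(0.152/2)^2 = 0.018146 m^2
  Q = 0.018146 * 2.53 = 0.045909 m^3/s
Step 2 — friction head loss (Darcy-Weisbach):
  hf = 0.0224 * (476/0.152) * (2.53^2 / (2*9.81))
  hf = 22.885 m
Step 3 — total head: H = 24 + 22.885 = 46.885 m
Step 4 — hydraulic power (P = rho*g*Q*H):
  P = 1000 * 9.81 * 0.045909 * 46.885 = 21100 W
Therefore the hydraulic power required at the pump = 21100 W.


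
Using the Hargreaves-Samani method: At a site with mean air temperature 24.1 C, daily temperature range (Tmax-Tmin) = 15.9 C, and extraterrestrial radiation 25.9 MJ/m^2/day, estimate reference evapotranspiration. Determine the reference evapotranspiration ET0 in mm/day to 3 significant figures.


Approach: apply the Hargreaves-Samani method, ET0 = 0.0023*(Tmean+17.8)*sqrt(Tmax-Tmin)*0.408*Ra.
ET0 = 0.0023*(24.1+17.8)*sqrt(15.9)*0.408*25.9 = 4.06 mm/day
Therefore the reference evapotranspiration ET0 = 4.06 mm/day.


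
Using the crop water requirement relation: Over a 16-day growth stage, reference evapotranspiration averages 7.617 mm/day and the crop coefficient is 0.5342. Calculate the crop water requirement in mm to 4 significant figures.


Approach: apply the crop water requirement relation, CWR = ET0 * Kc * days.
CWR = 7.617 * 0.5342 * 16 = 65.10 mm
Therefore the crop water requirement = 65.10 mm.


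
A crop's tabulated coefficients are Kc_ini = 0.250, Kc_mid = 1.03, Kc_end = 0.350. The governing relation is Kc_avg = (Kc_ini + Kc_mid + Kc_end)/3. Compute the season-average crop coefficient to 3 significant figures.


Kc_avg = (0.250 + 1.03 + 0.350)/3 = 0.543
Therefore the season-average crop coefficient = 0.543.


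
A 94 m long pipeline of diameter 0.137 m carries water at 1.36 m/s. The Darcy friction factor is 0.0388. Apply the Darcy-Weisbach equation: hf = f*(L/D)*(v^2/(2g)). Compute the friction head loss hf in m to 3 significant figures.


hf = 0.0388 * (94/0.137) * (1.36^2 / (2*9.81))
hf = 2.51 m
Therefore the friction head loss hf = 2.51 m.


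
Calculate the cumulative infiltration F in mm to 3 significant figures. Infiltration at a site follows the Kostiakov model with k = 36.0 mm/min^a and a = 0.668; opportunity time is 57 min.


Approach: apply the Kostiakov infiltration equation, F = k*t^a.
F = 36.0 * 57^0.668 = 536 mm
Therefore the cumulative infiltration F = 536 mm.


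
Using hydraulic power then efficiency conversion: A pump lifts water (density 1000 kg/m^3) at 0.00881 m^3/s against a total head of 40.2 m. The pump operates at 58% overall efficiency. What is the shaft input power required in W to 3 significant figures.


Approach: apply hydraulic power then efficiency conversion, P = rho*g*Q*H; P_in = P/eta.
Step 1 — hydraulic power (P = rho*g*Q*H):
  P = 1000 * 9.81 * 0.00881 * 40.2 = 3474.3 W
Step 2 — input power: P_in = P/eta = 3474.3 / 0.58 = 5990 W
Therefore the shaft input power required = 5990 W.


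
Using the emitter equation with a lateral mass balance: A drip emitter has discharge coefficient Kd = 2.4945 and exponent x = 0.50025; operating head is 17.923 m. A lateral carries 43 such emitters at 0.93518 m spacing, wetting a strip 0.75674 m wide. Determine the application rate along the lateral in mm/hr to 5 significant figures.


Approach: apply the emitter equation with a lateral mass balance, q = Kd*h^x; Q = n*q; rate = Q/(n*spacing*width).
Step 1 — single emitter flow (q = Kd*h^x):
  q = 2.4945 * 17.923^0.50025 = 10.56823 L/hr
Step 2 — total lateral flow: Q = 43 * 10.56823 = 454.4338 L/hr
Step 3 — wetted area: A = 43 * 0.93518 * 0.75674 = 30.43059 m^2
Step 4 — application rate: Q/A = 454.4338/30.43059 = 14.933 mm/hr
Therefore the application rate along the lateral = 14.933 mm/hr.


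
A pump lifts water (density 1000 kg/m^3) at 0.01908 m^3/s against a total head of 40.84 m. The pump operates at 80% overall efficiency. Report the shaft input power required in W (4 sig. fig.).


Approach: apply hydraulic power then efficiency conversion, P = rho*g*Q*H; P_in = P/eta.
Step 1 — hydraulic power (P = rho*g*Q*H):
  P = 1000 * 9.81 * 0.01908 * 40.84 = 7644.22 W
Step 2 — input power: P_in = P/eta = 7644.22 / 0.8 = 9555 W
Therefore the shaft input power required = 9555 W.


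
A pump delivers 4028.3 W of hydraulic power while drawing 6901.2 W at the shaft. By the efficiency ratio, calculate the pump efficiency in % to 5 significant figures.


Approach: apply the efficiency ratio, eta = (P_out/P_in)*100.
eta = (4028.3 / 6901.2) * 100 = 58.371 %
Therefore the pump efficiency = 58.371 %.


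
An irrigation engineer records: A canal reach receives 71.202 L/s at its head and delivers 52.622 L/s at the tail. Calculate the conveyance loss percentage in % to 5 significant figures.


Approach: apply the conveyance loss ratio, loss% = ((Q_head - Q_tail)/Q_head)*100.
loss = ((71.202 - 52.622)/71.202)*100 = 26.095 %
Therefore the conveyance loss percentage = 26.095 %.


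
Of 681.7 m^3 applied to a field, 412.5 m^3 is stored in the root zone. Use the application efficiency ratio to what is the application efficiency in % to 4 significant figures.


Approach: apply the application efficiency ratio, Ea = (stored/applied)*100.
Ea = (412.5/681.7)*100 = 60.51 %
Therefore the application efficiency = 60.51 %.


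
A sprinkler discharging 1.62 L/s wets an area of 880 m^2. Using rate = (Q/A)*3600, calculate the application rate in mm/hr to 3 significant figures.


rate = (1.62 / 880) * 3600 = 6.63 mm/hr
Therefore the application rate = 6.63 mm/hr.


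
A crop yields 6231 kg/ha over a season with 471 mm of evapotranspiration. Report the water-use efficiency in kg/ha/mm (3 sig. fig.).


Approach: apply the water-use efficiency ratio, WUE = yield/ET.
WUE = 6231 / 471 = 13.2 kg/ha/mm
Therefore the water-use efficiency = 13.2 kg/ha/mm.


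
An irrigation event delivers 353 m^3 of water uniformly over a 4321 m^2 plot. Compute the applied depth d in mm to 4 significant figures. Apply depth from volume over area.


Approach: apply depth from volume over area, d = (V/A)*1000.
d = (353 / 4321) * 1000 = 81.69 mm
Therefore the applied depth d = 81.69 mm.


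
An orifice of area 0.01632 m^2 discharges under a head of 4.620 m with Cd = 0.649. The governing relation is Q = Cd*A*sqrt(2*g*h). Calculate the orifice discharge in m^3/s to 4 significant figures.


Q = 0.649 * 0.01632 * sqrt(2*9.81*4.620) = 0.1008 m^3/s
Therefore the orifice discharge = 0.1008 m^3/s.


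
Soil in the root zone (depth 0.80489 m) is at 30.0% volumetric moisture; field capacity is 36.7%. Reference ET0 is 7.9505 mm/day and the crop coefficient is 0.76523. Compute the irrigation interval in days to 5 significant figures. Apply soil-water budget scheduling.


Approach: apply soil-water budget scheduling, SMD = (FC-theta)/100*depth*1000; ETc = ET0*Kc; interval = SMD/ETc.
Step 1 — soil moisture deficit:
  SMD = (36.7 - 30.0)/100 * 0.80489 * 1000 = 53.92763 mm
Step 2 — daily crop ET (ETc = ET0*Kc):
  ETc = 7.9505 * 0.76523 = 6.083961 mm/day
Step 3 — irrigation interval (SMD/ETc):
  interval = 53.92763 / 6.083961 = 8.8639 days
Therefore the irrigation interval = 8.8639 days.


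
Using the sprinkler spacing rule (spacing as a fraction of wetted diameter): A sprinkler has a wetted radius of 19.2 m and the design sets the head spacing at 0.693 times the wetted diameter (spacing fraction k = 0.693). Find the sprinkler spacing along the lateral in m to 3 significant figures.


Approach: apply the sprinkler spacing rule (spacing as a fraction of wetted diameter), S = k*(2*R).
S = 0.693 * (2 * 19.2) = 26.6 m
Therefore the sprinkler spacing along the lateral = 26.6 m.


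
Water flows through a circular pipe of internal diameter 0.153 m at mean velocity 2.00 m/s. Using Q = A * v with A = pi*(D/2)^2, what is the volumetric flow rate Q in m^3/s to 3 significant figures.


A = pi*(0.153/2)^2 = 0.018385 m^2
Q = 0.018385 * 2.00 = 0.0368 m^3/s
Therefore the volumetric flow rate Q = 0.0368 m^3/s.


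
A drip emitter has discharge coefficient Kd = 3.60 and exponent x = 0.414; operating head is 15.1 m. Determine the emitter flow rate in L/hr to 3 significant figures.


Approach: apply the emitter characteristic equation, q = Kd * h^x.
q = 3.60 * 15.1^0.414 = 11.1 L/hr
Therefore the emitter flow rate = 11.1 L/hr.


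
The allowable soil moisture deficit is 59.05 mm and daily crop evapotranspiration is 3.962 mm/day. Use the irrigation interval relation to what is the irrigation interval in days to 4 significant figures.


Approach: apply the irrigation interval relation, interval = SMD / ETc.
interval = 59.05 / 3.962 = 14.90 days
Therefore the irrigation interval = 14.90 days.


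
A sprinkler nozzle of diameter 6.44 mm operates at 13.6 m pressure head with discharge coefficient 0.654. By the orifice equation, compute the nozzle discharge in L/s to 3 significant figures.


Approach: apply the orifice equation, Q = Cd*A*sqrt(2*g*h), A = pi*(d/2)^2.
A = pi*(6.44e-3/2)^2 = 3.2573e-05 m^2
Q = 0.654 * 3.2573e-05 * sqrt(2*9.81*13.6) * 1000 = 0.348 L/s
Therefore the nozzle discharge = 0.348 L/s.


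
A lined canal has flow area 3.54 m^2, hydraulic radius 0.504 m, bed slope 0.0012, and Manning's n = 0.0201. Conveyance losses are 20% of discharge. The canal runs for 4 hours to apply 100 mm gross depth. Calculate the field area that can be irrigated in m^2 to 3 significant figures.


Approach: apply Manning's equation with a conveyance and depth budget, Q = (1/n)*A*R^(2/3)*S^(1/2); Q_field = Q*(1-loss); Area = Q_field*t/(d/1000).
Step 1 — canal discharge (Manning's equation):
  Q = (1/0.0201) * 3.54 * 0.504^(2/3) * 0.0012^(1/2) = 3.8638 m^3/s
Step 2 — delivered flow: Q_field = 3.8638*(1 - 20/100) = 3.0911 m^3/s
Step 3 — volume delivered: V = 3.0911 * 4*3600 = 44511 m^3
Step 4 — area served: A = V / (depth/1000) = 44511 / 0.1 = 445000 m^2
Therefore the field area that can be irrigated = 445000 m^2.


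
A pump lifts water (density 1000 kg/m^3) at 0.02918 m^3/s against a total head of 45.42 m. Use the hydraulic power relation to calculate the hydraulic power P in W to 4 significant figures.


Approach: apply the hydraulic power relation, P = rho*g*Q*H.
P = 1000 * 9.81 * 0.02918 * 45.42 = 13000 W
Therefore the hydraulic power P = 13000 W.


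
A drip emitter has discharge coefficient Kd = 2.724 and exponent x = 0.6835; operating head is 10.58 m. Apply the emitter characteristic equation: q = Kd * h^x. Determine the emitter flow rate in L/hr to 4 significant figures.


q = 2.724 * 10.58^0.6835 = 13.66 L/hr
Therefore the emitter flow rate = 13.66 L/hr.


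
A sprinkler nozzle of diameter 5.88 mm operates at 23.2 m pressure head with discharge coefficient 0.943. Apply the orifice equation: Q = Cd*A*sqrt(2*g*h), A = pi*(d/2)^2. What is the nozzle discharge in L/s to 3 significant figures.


A = pi*(5.88e-3/2)^2 = 2.7155e-05 m^2
Q = 0.943 * 2.7155e-05 * sqrt(2*9.81*23.2) * 1000 = 0.546 L/s
Therefore the nozzle discharge = 0.546 L/s.


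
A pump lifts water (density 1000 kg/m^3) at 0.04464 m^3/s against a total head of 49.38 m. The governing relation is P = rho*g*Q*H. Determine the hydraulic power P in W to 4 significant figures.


P = 1000 * 9.81 * 0.04464 * 49.38 = 21620 W
Therefore the hydraulic power P = 21620 W.


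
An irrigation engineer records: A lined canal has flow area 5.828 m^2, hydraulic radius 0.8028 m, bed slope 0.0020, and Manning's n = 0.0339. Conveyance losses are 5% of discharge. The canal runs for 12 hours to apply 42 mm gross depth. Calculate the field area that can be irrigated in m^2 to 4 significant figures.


Approach: apply Manning's equation with a conveyance and depth budget, Q = (1/n)*A*R^(2/3)*S^(1/2); Q_field = Q*(1-loss); Area = Q_field*t/(d/1000).
Step 1 — canal discharge (Manning's equation):
  Q = (1/0.0339) * 5.828 * 0.8028^(2/3) * 0.0020^(1/2) = 6.64110 m^3/s
Step 2 — delivered flow: Q_field = 6.64110*(1 - 5/100) = 6.30904 m^3/s
Step 3 — volume delivered: V = 6.30904 * 12*3600 = 272551 m^3
Step 4 — area served: A = V / (depth/1000) = 272551 / 0.042 = 6489000 m^2
Therefore the field area that can be irrigated = 6489000 m^2.


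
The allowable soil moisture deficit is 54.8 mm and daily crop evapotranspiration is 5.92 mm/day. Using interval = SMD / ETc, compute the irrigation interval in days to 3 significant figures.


interval = 54.8 / 5.92 = 9.26 days
Therefore the irrigation interval = 9.26 days.


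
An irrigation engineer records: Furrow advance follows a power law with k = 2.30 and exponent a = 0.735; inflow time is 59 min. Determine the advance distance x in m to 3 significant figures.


Approach: apply the power-law advance function, x = k*t^a.
x = 2.30 * 59^0.735 = 46.1 m
Therefore the advance distance x = 46.1 m.


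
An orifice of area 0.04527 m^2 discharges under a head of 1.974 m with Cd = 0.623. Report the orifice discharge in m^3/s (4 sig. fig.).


Approach: apply the orifice equation, Q = Cd*A*sqrt(2*g*h).
Q = 0.623 * 0.04527 * sqrt(2*9.81*1.974) = 0.1755 m^3/s
Therefore the orifice discharge = 0.1755 m^3/s.


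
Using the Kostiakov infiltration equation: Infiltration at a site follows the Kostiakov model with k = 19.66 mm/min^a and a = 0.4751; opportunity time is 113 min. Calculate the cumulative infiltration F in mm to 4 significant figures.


Approach: apply the Kostiakov infiltration equation, F = k*t^a.
F = 19.66 * 113^0.4751 = 185.8 mm
Therefore the cumulative infiltration F = 185.8 mm.


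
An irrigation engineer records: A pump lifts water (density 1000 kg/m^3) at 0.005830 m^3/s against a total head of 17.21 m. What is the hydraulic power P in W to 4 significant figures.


Approach: apply the hydraulic power relation, P = rho*g*Q*H.
P = 1000 * 9.81 * 0.005830 * 17.21 = 984.3 W
Therefore the hydraulic power P = 984.3 W.


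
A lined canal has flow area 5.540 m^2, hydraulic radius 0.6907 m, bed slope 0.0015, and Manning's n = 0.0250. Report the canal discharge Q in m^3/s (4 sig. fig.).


Approach: apply Manning's equation, Q = (1/n)*A*R^(2/3)*S^(1/2).
Q = (1/0.0250) * 5.540 * 0.6907^(2/3) * 0.0015^(1/2) = 6.706 m^3/s
Therefore the canal discharge Q = 6.706 m^3/s.


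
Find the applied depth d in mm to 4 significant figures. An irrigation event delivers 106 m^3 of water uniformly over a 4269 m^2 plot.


Approach: apply depth from volume over area, d = (V/A)*1000.
d = (106 / 4269) * 1000 = 24.83 mm
Therefore the applied depth d = 24.83 mm.


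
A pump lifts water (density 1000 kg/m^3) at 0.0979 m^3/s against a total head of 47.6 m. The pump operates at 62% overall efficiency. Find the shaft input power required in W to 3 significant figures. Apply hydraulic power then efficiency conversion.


Approach: apply hydraulic power then efficiency conversion, P = rho*g*Q*H; P_in = P/eta.
Step 1 — hydraulic power (P = rho*g*Q*H):
  P = 1000 * 9.81 * 0.0979 * 47.6 = 45715 W
Step 2 — input power: P_in = P/eta = 45715 / 0.62 = 73700 W
Therefore the shaft input power required = 73700 W.


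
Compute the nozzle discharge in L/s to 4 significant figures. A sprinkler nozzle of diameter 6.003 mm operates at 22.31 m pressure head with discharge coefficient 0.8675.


Approach: apply the orifice equation, Q = Cd*A*sqrt(2*g*h), A = pi*(d/2)^2.
A = pi*(6.003e-3/2)^2 = 2.83026e-05 m^2
Q = 0.8675 * 2.83026e-05 * sqrt(2*9.81*22.31) * 1000 = 0.5137 L/s
Therefore the nozzle discharge = 0.5137 L/s.


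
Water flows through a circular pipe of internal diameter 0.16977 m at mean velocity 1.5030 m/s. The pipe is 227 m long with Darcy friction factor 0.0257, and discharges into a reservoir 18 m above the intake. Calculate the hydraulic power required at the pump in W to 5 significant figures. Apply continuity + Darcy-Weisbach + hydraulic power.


Approach: apply continuity + Darcy-Weisbach + hydraulic power, Q = A*v; hf = f*(L/D)*(v^2/(2g)); H = static + hf; P = rho*g*Q*H.
Step 1 — flow rate (continuity, Q = A*v):
  A = pi*(0.16977/2)^2 = 0.02263663 m^2
  Q = 0.02263663 * 1.5030 = 0.03402286 m^3/s
Step 2 — friction head loss (Darcy-Weisbach):
  hf = 0.0257 * (227/0.16977) * (1.5030^2 / (2*9.81))
  hf = 3.956553 m
Step 3 — total head: H = 18 + 3.956553 = 21.95655 m
Step 4 — hydraulic power (P = rho*g*Q*H):
  P = 1000 * 9.81 * 0.03402286 * 21.95655 = 7328.3 W
Therefore the hydraulic power required at the pump = 7328.3 W.
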